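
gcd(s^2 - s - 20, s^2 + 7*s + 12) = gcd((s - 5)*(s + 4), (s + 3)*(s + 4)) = s + 4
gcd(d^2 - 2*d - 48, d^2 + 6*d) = d + 6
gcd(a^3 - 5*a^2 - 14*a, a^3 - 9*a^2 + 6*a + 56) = a^2 - 5*a - 14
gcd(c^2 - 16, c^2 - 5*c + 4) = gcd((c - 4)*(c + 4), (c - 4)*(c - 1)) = c - 4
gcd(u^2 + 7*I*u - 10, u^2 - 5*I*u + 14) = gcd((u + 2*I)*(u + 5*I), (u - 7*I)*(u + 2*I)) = u + 2*I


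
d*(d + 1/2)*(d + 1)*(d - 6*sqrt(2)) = d^4 - 6*sqrt(2)*d^3 + 3*d^3/2 - 9*sqrt(2)*d^2 + d^2/2 - 3*sqrt(2)*d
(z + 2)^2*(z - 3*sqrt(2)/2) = z^3 - 3*sqrt(2)*z^2/2 + 4*z^2 - 6*sqrt(2)*z + 4*z - 6*sqrt(2)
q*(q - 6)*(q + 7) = q^3 + q^2 - 42*q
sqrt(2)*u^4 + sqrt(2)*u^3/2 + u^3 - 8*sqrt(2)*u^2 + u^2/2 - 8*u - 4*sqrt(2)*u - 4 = (u + 1/2)*(u - 2*sqrt(2))*(u + 2*sqrt(2))*(sqrt(2)*u + 1)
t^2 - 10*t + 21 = (t - 7)*(t - 3)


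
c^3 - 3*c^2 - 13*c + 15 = (c - 5)*(c - 1)*(c + 3)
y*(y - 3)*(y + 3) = y^3 - 9*y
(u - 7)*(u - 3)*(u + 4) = u^3 - 6*u^2 - 19*u + 84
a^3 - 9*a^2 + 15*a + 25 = (a - 5)^2*(a + 1)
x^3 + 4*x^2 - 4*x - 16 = (x - 2)*(x + 2)*(x + 4)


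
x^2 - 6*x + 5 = (x - 5)*(x - 1)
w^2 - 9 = (w - 3)*(w + 3)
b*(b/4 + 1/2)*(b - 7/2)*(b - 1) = b^4/4 - 5*b^3/8 - 11*b^2/8 + 7*b/4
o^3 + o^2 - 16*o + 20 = (o - 2)^2*(o + 5)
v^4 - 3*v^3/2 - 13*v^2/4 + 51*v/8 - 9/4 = (v - 3/2)^2*(v - 1/2)*(v + 2)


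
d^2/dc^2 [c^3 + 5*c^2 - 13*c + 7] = 6*c + 10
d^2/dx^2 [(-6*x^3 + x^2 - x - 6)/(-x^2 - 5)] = 2*(-29*x^3 + 33*x^2 + 435*x - 55)/(x^6 + 15*x^4 + 75*x^2 + 125)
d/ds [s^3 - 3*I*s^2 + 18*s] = 3*s^2 - 6*I*s + 18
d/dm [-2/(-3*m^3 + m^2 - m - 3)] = 2*(-9*m^2 + 2*m - 1)/(3*m^3 - m^2 + m + 3)^2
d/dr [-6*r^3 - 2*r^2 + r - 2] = -18*r^2 - 4*r + 1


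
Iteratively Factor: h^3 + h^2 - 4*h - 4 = (h - 2)*(h^2 + 3*h + 2) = (h - 2)*(h + 2)*(h + 1)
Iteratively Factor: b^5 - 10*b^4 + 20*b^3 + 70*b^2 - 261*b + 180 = (b - 1)*(b^4 - 9*b^3 + 11*b^2 + 81*b - 180) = (b - 3)*(b - 1)*(b^3 - 6*b^2 - 7*b + 60) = (b - 3)*(b - 1)*(b + 3)*(b^2 - 9*b + 20) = (b - 4)*(b - 3)*(b - 1)*(b + 3)*(b - 5)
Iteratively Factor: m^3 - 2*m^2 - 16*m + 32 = (m - 2)*(m^2 - 16) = (m - 2)*(m + 4)*(m - 4)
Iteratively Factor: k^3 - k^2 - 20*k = (k - 5)*(k^2 + 4*k) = k*(k - 5)*(k + 4)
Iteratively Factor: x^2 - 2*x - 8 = (x + 2)*(x - 4)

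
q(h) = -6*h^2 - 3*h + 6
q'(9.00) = -111.00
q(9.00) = -507.00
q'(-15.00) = 177.00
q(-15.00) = -1299.00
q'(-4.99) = 56.88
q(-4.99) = -128.43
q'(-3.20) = 35.40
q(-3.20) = -45.84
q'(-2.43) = 26.16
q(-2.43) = -22.14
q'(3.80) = -48.60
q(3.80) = -92.04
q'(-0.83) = 6.96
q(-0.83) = 4.36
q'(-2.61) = 28.32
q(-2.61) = -27.04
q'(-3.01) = 33.12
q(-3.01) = -39.33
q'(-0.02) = -2.76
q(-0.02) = 6.06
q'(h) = -12*h - 3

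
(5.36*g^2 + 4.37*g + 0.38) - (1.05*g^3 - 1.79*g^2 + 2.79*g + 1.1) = -1.05*g^3 + 7.15*g^2 + 1.58*g - 0.72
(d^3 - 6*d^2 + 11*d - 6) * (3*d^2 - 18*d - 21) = 3*d^5 - 36*d^4 + 120*d^3 - 90*d^2 - 123*d + 126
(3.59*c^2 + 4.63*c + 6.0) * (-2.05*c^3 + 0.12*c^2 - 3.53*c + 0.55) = -7.3595*c^5 - 9.0607*c^4 - 24.4171*c^3 - 13.6494*c^2 - 18.6335*c + 3.3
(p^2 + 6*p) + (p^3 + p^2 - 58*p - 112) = p^3 + 2*p^2 - 52*p - 112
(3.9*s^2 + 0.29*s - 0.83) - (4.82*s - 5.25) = 3.9*s^2 - 4.53*s + 4.42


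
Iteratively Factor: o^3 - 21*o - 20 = (o + 4)*(o^2 - 4*o - 5) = (o - 5)*(o + 4)*(o + 1)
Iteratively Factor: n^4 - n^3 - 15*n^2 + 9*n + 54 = (n + 3)*(n^3 - 4*n^2 - 3*n + 18) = (n + 2)*(n + 3)*(n^2 - 6*n + 9) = (n - 3)*(n + 2)*(n + 3)*(n - 3)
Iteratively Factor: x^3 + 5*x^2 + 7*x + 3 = (x + 1)*(x^2 + 4*x + 3) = (x + 1)*(x + 3)*(x + 1)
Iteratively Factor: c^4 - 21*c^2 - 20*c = (c + 4)*(c^3 - 4*c^2 - 5*c) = (c - 5)*(c + 4)*(c^2 + c) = (c - 5)*(c + 1)*(c + 4)*(c)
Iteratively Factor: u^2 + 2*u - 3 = (u - 1)*(u + 3)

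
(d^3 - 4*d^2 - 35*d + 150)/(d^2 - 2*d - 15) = (d^2 + d - 30)/(d + 3)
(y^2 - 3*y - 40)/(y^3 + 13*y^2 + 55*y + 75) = (y - 8)/(y^2 + 8*y + 15)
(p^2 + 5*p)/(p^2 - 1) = p*(p + 5)/(p^2 - 1)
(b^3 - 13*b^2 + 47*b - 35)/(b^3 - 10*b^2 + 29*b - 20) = (b - 7)/(b - 4)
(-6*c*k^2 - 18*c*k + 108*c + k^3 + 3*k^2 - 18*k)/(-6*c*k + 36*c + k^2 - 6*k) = (k^2 + 3*k - 18)/(k - 6)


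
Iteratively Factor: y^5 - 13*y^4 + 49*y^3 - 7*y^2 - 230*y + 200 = (y - 5)*(y^4 - 8*y^3 + 9*y^2 + 38*y - 40) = (y - 5)*(y + 2)*(y^3 - 10*y^2 + 29*y - 20) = (y - 5)*(y - 1)*(y + 2)*(y^2 - 9*y + 20) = (y - 5)^2*(y - 1)*(y + 2)*(y - 4)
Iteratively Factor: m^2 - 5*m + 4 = (m - 4)*(m - 1)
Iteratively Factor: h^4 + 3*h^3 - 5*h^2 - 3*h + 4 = (h - 1)*(h^3 + 4*h^2 - h - 4) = (h - 1)*(h + 1)*(h^2 + 3*h - 4) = (h - 1)*(h + 1)*(h + 4)*(h - 1)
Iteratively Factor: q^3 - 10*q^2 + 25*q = (q - 5)*(q^2 - 5*q) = q*(q - 5)*(q - 5)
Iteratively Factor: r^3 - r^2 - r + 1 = (r - 1)*(r^2 - 1) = (r - 1)*(r + 1)*(r - 1)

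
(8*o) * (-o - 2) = -8*o^2 - 16*o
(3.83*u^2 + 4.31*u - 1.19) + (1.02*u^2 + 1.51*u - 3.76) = 4.85*u^2 + 5.82*u - 4.95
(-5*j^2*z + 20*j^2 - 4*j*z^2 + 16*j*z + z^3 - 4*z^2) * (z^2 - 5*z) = -5*j^2*z^3 + 45*j^2*z^2 - 100*j^2*z - 4*j*z^4 + 36*j*z^3 - 80*j*z^2 + z^5 - 9*z^4 + 20*z^3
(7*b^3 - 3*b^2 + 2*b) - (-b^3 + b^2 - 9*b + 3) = 8*b^3 - 4*b^2 + 11*b - 3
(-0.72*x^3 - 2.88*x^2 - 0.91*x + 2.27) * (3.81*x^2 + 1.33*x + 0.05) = -2.7432*x^5 - 11.9304*x^4 - 7.3335*x^3 + 7.2944*x^2 + 2.9736*x + 0.1135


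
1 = 1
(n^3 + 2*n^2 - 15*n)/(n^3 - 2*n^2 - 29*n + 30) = n*(n - 3)/(n^2 - 7*n + 6)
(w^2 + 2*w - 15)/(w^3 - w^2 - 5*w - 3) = (w + 5)/(w^2 + 2*w + 1)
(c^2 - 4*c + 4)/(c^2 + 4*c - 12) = (c - 2)/(c + 6)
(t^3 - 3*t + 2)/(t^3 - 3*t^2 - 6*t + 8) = (t - 1)/(t - 4)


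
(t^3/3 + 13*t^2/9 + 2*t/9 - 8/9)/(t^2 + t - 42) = (3*t^3 + 13*t^2 + 2*t - 8)/(9*(t^2 + t - 42))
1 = 1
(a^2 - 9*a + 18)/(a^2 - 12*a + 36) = (a - 3)/(a - 6)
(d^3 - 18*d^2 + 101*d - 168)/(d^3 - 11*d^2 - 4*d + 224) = (d - 3)/(d + 4)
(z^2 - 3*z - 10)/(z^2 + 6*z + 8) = (z - 5)/(z + 4)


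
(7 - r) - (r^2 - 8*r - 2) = -r^2 + 7*r + 9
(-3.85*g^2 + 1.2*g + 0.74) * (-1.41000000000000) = 5.4285*g^2 - 1.692*g - 1.0434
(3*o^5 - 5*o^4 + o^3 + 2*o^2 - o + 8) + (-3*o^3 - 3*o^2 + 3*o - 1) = 3*o^5 - 5*o^4 - 2*o^3 - o^2 + 2*o + 7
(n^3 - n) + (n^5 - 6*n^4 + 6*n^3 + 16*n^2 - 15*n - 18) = n^5 - 6*n^4 + 7*n^3 + 16*n^2 - 16*n - 18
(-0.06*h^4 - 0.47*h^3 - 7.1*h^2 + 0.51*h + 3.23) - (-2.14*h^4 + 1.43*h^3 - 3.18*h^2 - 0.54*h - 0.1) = 2.08*h^4 - 1.9*h^3 - 3.92*h^2 + 1.05*h + 3.33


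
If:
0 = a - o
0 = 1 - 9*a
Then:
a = 1/9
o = 1/9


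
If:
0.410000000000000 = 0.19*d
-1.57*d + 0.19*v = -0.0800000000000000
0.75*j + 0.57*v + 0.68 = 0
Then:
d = 2.16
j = -14.14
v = 17.41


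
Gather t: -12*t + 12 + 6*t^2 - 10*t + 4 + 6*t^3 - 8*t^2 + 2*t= 6*t^3 - 2*t^2 - 20*t + 16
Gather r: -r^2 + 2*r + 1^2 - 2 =-r^2 + 2*r - 1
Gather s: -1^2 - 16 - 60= -77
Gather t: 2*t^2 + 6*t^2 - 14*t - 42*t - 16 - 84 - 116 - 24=8*t^2 - 56*t - 240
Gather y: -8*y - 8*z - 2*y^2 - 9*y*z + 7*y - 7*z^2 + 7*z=-2*y^2 + y*(-9*z - 1) - 7*z^2 - z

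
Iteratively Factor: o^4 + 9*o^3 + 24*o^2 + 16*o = (o + 4)*(o^3 + 5*o^2 + 4*o) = o*(o + 4)*(o^2 + 5*o + 4) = o*(o + 4)^2*(o + 1)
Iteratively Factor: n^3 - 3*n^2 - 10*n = (n)*(n^2 - 3*n - 10) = n*(n + 2)*(n - 5)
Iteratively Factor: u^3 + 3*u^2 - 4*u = (u)*(u^2 + 3*u - 4) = u*(u + 4)*(u - 1)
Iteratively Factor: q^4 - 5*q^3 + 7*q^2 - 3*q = (q - 1)*(q^3 - 4*q^2 + 3*q) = (q - 1)^2*(q^2 - 3*q) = (q - 3)*(q - 1)^2*(q)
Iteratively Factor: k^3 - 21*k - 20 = (k + 1)*(k^2 - k - 20) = (k - 5)*(k + 1)*(k + 4)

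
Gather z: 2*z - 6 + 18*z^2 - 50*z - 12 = 18*z^2 - 48*z - 18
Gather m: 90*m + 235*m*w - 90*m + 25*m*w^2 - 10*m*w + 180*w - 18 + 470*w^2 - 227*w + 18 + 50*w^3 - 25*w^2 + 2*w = m*(25*w^2 + 225*w) + 50*w^3 + 445*w^2 - 45*w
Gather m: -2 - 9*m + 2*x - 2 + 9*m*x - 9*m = m*(9*x - 18) + 2*x - 4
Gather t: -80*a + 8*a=-72*a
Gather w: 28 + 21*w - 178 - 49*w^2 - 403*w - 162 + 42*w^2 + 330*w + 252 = -7*w^2 - 52*w - 60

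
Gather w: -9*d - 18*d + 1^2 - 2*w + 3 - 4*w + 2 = -27*d - 6*w + 6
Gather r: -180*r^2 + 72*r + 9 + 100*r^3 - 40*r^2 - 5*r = 100*r^3 - 220*r^2 + 67*r + 9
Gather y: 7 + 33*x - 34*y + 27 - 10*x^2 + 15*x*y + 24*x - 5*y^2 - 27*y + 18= -10*x^2 + 57*x - 5*y^2 + y*(15*x - 61) + 52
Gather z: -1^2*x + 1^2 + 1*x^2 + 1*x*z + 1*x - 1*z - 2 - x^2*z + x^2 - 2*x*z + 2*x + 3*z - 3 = 2*x^2 + 2*x + z*(-x^2 - x + 2) - 4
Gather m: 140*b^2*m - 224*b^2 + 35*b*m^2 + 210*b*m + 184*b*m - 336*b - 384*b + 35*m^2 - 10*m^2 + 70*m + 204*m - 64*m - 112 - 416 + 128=-224*b^2 - 720*b + m^2*(35*b + 25) + m*(140*b^2 + 394*b + 210) - 400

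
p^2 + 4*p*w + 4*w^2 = (p + 2*w)^2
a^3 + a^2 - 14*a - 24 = (a - 4)*(a + 2)*(a + 3)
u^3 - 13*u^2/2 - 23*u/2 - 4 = (u - 8)*(u + 1/2)*(u + 1)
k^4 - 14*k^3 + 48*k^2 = k^2*(k - 8)*(k - 6)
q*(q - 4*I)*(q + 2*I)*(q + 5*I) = q^4 + 3*I*q^3 + 18*q^2 + 40*I*q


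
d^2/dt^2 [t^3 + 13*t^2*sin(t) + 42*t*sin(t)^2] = -13*t^2*sin(t) + 52*t*cos(t) + 84*t*cos(2*t) + 6*t + 26*sin(t) + 84*sin(2*t)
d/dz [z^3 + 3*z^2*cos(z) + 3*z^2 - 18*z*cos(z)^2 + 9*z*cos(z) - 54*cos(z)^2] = -3*z^2*sin(z) + 3*z^2 - 9*z*sin(z) + 18*z*sin(2*z) + 6*z*cos(z) + 6*z + 54*sin(2*z) - 18*cos(z)^2 + 9*cos(z)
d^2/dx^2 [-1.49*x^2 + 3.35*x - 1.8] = -2.98000000000000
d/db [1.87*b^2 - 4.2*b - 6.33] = 3.74*b - 4.2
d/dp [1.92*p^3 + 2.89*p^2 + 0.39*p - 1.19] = 5.76*p^2 + 5.78*p + 0.39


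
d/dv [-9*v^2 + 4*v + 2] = 4 - 18*v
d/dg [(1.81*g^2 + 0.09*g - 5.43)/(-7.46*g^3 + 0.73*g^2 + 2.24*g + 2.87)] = (13.5026*g^4 + 1.3428*g^3 - 117.5347*g^2 + 18.3172*g + 12.4215)/(55.6516*g^6 - 10.8916*g^5 - 32.8879*g^4 - 39.55*g^3 + 9.2078*g^2 + 12.8576*g + 8.2369)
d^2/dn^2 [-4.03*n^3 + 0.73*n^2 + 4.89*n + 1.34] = 1.46 - 24.18*n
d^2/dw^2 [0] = 0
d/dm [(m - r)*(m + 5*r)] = 2*m + 4*r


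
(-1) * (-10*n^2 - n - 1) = 10*n^2 + n + 1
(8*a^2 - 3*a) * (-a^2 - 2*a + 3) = -8*a^4 - 13*a^3 + 30*a^2 - 9*a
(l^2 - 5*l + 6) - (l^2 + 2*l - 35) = 41 - 7*l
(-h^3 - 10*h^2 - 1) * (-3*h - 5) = 3*h^4 + 35*h^3 + 50*h^2 + 3*h + 5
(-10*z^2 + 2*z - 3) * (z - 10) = -10*z^3 + 102*z^2 - 23*z + 30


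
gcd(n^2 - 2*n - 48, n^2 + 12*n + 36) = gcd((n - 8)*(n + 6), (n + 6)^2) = n + 6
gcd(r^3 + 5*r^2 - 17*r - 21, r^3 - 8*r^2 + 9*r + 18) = r^2 - 2*r - 3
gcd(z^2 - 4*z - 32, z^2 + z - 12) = z + 4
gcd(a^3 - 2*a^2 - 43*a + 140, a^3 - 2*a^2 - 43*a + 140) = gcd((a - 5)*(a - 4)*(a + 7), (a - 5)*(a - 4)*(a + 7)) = a^3 - 2*a^2 - 43*a + 140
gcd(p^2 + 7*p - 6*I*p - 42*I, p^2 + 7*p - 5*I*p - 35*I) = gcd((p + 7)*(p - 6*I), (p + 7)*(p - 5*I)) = p + 7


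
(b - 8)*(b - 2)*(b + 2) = b^3 - 8*b^2 - 4*b + 32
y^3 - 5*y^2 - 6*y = y*(y - 6)*(y + 1)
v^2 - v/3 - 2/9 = (v - 2/3)*(v + 1/3)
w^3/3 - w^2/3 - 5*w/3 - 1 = (w/3 + 1/3)*(w - 3)*(w + 1)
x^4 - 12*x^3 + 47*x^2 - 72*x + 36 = (x - 6)*(x - 3)*(x - 2)*(x - 1)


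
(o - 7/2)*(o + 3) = o^2 - o/2 - 21/2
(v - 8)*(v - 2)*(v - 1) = v^3 - 11*v^2 + 26*v - 16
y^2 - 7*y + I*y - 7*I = (y - 7)*(y + I)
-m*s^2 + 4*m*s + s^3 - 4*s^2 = s*(-m + s)*(s - 4)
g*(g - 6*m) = g^2 - 6*g*m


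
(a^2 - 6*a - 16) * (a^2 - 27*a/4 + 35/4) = a^4 - 51*a^3/4 + 133*a^2/4 + 111*a/2 - 140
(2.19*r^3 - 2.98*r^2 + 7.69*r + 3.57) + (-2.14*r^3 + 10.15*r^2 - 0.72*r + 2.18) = 0.0499999999999998*r^3 + 7.17*r^2 + 6.97*r + 5.75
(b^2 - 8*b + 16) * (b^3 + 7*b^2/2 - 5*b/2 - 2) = b^5 - 9*b^4/2 - 29*b^3/2 + 74*b^2 - 24*b - 32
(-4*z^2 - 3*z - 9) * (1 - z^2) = 4*z^4 + 3*z^3 + 5*z^2 - 3*z - 9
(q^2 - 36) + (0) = q^2 - 36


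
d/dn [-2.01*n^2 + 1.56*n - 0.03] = 1.56 - 4.02*n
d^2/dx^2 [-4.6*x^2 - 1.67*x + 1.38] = -9.20000000000000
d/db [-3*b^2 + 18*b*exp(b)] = 18*b*exp(b) - 6*b + 18*exp(b)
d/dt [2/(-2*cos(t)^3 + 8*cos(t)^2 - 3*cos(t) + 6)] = 2*(-6*cos(t)^2 + 16*cos(t) - 3)*sin(t)/(2*cos(t)^3 - 8*cos(t)^2 + 3*cos(t) - 6)^2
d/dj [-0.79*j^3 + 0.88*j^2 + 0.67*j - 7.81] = -2.37*j^2 + 1.76*j + 0.67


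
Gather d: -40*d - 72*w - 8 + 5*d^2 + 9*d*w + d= 5*d^2 + d*(9*w - 39) - 72*w - 8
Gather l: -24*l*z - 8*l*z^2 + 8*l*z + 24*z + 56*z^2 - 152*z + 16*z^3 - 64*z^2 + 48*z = l*(-8*z^2 - 16*z) + 16*z^3 - 8*z^2 - 80*z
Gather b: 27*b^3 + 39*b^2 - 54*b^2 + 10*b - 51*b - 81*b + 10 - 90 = 27*b^3 - 15*b^2 - 122*b - 80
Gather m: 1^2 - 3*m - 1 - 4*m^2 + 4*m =-4*m^2 + m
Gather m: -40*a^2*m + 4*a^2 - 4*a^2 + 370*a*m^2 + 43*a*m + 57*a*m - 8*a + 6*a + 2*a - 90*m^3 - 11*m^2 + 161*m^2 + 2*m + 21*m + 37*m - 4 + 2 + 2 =-90*m^3 + m^2*(370*a + 150) + m*(-40*a^2 + 100*a + 60)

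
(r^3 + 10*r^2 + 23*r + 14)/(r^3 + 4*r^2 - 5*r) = (r^3 + 10*r^2 + 23*r + 14)/(r*(r^2 + 4*r - 5))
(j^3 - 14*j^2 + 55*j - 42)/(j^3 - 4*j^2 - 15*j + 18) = (j - 7)/(j + 3)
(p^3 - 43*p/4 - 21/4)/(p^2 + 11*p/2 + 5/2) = (2*p^2 - p - 21)/(2*(p + 5))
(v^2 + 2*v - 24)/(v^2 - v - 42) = (v - 4)/(v - 7)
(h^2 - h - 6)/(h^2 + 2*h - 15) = (h + 2)/(h + 5)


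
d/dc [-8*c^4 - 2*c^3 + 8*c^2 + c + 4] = -32*c^3 - 6*c^2 + 16*c + 1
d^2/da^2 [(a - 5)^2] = 2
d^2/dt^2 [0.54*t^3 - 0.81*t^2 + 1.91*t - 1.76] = 3.24*t - 1.62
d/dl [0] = 0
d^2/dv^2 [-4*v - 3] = 0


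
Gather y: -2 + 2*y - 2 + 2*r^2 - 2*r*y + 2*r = 2*r^2 + 2*r + y*(2 - 2*r) - 4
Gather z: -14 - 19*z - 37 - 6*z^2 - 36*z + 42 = -6*z^2 - 55*z - 9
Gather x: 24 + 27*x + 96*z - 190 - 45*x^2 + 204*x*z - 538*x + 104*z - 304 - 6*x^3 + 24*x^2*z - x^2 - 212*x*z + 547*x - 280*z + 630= -6*x^3 + x^2*(24*z - 46) + x*(36 - 8*z) - 80*z + 160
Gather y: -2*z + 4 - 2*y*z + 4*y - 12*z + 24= y*(4 - 2*z) - 14*z + 28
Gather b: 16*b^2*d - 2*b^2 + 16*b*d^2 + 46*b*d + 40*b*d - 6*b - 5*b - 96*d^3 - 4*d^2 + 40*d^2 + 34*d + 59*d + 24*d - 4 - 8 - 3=b^2*(16*d - 2) + b*(16*d^2 + 86*d - 11) - 96*d^3 + 36*d^2 + 117*d - 15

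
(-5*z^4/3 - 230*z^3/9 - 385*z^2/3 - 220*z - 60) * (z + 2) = -5*z^5/3 - 260*z^4/9 - 1615*z^3/9 - 1430*z^2/3 - 500*z - 120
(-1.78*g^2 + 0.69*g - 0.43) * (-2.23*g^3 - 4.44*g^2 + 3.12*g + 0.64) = 3.9694*g^5 + 6.3645*g^4 - 7.6583*g^3 + 2.9228*g^2 - 0.9*g - 0.2752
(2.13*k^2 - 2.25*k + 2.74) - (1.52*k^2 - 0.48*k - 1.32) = 0.61*k^2 - 1.77*k + 4.06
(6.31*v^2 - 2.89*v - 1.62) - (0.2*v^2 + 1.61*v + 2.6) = 6.11*v^2 - 4.5*v - 4.22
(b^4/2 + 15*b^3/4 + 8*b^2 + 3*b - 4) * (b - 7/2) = b^5/2 + 2*b^4 - 41*b^3/8 - 25*b^2 - 29*b/2 + 14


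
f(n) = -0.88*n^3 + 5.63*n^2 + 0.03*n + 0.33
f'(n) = -2.64*n^2 + 11.26*n + 0.03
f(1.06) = 5.64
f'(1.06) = 9.00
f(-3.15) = 83.60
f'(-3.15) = -61.63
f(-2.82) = 64.75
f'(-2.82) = -52.72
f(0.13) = 0.43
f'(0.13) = 1.45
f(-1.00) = 6.81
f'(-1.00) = -13.87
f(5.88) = 16.26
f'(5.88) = -25.04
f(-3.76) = 126.59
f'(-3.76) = -79.63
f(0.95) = 4.69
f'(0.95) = 8.34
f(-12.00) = 2331.33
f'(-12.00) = -515.25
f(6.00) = 13.11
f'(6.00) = -27.45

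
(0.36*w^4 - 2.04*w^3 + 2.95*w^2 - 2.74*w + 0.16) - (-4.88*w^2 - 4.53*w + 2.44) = 0.36*w^4 - 2.04*w^3 + 7.83*w^2 + 1.79*w - 2.28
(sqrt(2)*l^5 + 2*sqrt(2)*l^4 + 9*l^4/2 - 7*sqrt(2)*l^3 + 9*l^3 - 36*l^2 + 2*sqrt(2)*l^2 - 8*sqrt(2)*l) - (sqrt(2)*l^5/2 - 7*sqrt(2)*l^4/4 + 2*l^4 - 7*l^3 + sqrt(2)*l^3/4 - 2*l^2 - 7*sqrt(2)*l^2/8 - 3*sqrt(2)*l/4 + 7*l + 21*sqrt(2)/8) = sqrt(2)*l^5/2 + 5*l^4/2 + 15*sqrt(2)*l^4/4 - 29*sqrt(2)*l^3/4 + 16*l^3 - 34*l^2 + 23*sqrt(2)*l^2/8 - 29*sqrt(2)*l/4 - 7*l - 21*sqrt(2)/8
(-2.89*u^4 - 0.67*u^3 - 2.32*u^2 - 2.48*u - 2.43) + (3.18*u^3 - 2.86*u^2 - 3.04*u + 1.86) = -2.89*u^4 + 2.51*u^3 - 5.18*u^2 - 5.52*u - 0.57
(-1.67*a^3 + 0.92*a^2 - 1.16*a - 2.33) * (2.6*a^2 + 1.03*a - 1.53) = -4.342*a^5 + 0.6719*a^4 + 0.4867*a^3 - 8.6604*a^2 - 0.6251*a + 3.5649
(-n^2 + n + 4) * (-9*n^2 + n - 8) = 9*n^4 - 10*n^3 - 27*n^2 - 4*n - 32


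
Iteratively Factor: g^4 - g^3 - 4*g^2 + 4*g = (g + 2)*(g^3 - 3*g^2 + 2*g) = g*(g + 2)*(g^2 - 3*g + 2) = g*(g - 1)*(g + 2)*(g - 2)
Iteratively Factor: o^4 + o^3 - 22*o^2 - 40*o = (o + 2)*(o^3 - o^2 - 20*o) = o*(o + 2)*(o^2 - o - 20) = o*(o - 5)*(o + 2)*(o + 4)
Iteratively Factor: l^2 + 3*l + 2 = (l + 2)*(l + 1)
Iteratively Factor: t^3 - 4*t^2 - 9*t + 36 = (t - 3)*(t^2 - t - 12) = (t - 3)*(t + 3)*(t - 4)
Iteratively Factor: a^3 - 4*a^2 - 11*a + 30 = (a - 2)*(a^2 - 2*a - 15) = (a - 5)*(a - 2)*(a + 3)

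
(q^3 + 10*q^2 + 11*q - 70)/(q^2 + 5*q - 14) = q + 5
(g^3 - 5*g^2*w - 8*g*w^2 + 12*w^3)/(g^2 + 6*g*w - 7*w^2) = (g^2 - 4*g*w - 12*w^2)/(g + 7*w)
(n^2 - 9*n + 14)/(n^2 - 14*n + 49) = (n - 2)/(n - 7)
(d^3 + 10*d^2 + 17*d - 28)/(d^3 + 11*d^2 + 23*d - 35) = (d + 4)/(d + 5)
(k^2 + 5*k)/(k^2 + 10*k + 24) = k*(k + 5)/(k^2 + 10*k + 24)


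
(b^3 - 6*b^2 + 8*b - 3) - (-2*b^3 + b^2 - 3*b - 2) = 3*b^3 - 7*b^2 + 11*b - 1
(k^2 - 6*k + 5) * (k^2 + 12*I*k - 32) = k^4 - 6*k^3 + 12*I*k^3 - 27*k^2 - 72*I*k^2 + 192*k + 60*I*k - 160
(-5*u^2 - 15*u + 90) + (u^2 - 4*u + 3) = -4*u^2 - 19*u + 93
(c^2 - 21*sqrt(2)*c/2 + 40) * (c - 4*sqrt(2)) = c^3 - 29*sqrt(2)*c^2/2 + 124*c - 160*sqrt(2)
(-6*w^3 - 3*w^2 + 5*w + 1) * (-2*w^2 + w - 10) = 12*w^5 + 47*w^3 + 33*w^2 - 49*w - 10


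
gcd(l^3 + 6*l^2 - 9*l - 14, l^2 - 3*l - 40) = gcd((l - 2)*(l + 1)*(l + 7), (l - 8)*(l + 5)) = 1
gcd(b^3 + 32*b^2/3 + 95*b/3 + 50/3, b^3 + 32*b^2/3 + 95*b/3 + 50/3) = b^3 + 32*b^2/3 + 95*b/3 + 50/3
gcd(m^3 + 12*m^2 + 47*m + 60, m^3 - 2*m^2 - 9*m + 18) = m + 3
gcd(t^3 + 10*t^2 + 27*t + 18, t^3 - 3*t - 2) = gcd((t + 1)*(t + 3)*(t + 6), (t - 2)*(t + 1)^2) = t + 1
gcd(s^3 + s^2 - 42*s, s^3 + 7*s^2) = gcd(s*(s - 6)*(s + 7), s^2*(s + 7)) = s^2 + 7*s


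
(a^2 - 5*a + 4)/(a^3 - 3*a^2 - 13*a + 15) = (a - 4)/(a^2 - 2*a - 15)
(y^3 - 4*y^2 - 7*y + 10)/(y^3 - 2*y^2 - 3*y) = (-y^3 + 4*y^2 + 7*y - 10)/(y*(-y^2 + 2*y + 3))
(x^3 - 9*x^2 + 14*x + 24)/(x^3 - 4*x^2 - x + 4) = (x - 6)/(x - 1)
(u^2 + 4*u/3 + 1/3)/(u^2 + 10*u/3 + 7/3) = (3*u + 1)/(3*u + 7)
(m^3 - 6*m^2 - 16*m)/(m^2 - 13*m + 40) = m*(m + 2)/(m - 5)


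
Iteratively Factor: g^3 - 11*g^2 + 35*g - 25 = (g - 1)*(g^2 - 10*g + 25) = (g - 5)*(g - 1)*(g - 5)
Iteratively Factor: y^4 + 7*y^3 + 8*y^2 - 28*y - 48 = (y + 2)*(y^3 + 5*y^2 - 2*y - 24) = (y - 2)*(y + 2)*(y^2 + 7*y + 12) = (y - 2)*(y + 2)*(y + 3)*(y + 4)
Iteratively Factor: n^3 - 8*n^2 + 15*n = (n - 3)*(n^2 - 5*n) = (n - 5)*(n - 3)*(n)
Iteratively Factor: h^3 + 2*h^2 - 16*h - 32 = (h + 2)*(h^2 - 16) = (h + 2)*(h + 4)*(h - 4)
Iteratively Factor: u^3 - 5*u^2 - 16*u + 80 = (u - 5)*(u^2 - 16) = (u - 5)*(u + 4)*(u - 4)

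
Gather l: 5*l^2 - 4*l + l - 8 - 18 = 5*l^2 - 3*l - 26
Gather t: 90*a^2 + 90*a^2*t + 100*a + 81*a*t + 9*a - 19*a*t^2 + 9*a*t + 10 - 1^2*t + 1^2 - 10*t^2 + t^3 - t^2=90*a^2 + 109*a + t^3 + t^2*(-19*a - 11) + t*(90*a^2 + 90*a - 1) + 11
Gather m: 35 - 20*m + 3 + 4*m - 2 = 36 - 16*m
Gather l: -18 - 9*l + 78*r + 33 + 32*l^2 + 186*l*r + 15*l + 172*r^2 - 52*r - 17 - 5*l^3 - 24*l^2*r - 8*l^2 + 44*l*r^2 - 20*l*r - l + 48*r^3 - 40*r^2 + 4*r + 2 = -5*l^3 + l^2*(24 - 24*r) + l*(44*r^2 + 166*r + 5) + 48*r^3 + 132*r^2 + 30*r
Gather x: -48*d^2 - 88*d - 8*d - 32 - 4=-48*d^2 - 96*d - 36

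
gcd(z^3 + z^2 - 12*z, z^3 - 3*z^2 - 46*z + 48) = 1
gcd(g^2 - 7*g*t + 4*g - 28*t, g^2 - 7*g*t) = -g + 7*t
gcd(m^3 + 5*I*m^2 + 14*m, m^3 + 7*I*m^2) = m^2 + 7*I*m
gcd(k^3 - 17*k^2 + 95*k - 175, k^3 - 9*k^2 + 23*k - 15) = k - 5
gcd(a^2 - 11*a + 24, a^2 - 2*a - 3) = a - 3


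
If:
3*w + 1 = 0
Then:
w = -1/3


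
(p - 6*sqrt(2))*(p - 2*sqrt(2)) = p^2 - 8*sqrt(2)*p + 24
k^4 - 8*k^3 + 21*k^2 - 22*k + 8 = (k - 4)*(k - 2)*(k - 1)^2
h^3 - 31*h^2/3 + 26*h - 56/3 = (h - 7)*(h - 2)*(h - 4/3)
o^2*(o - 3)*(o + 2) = o^4 - o^3 - 6*o^2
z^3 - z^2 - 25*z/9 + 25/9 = (z - 5/3)*(z - 1)*(z + 5/3)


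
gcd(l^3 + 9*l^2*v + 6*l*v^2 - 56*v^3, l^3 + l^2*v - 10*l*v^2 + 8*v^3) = -l^2 - 2*l*v + 8*v^2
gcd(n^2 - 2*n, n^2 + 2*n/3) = n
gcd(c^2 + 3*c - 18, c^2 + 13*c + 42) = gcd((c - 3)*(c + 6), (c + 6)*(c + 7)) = c + 6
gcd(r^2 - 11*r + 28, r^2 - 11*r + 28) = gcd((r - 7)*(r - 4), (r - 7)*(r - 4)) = r^2 - 11*r + 28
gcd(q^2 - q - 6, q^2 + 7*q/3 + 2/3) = q + 2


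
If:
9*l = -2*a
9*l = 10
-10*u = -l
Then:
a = -5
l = 10/9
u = 1/9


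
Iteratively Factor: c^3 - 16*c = (c - 4)*(c^2 + 4*c) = (c - 4)*(c + 4)*(c)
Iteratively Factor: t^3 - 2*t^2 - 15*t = (t - 5)*(t^2 + 3*t) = t*(t - 5)*(t + 3)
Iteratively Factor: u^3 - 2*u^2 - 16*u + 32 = (u - 4)*(u^2 + 2*u - 8) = (u - 4)*(u - 2)*(u + 4)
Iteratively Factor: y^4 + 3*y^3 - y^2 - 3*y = (y)*(y^3 + 3*y^2 - y - 3) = y*(y + 1)*(y^2 + 2*y - 3) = y*(y + 1)*(y + 3)*(y - 1)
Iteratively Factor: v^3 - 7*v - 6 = (v + 1)*(v^2 - v - 6) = (v - 3)*(v + 1)*(v + 2)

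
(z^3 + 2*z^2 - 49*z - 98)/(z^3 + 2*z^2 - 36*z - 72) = (z^2 - 49)/(z^2 - 36)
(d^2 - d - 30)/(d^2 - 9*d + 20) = (d^2 - d - 30)/(d^2 - 9*d + 20)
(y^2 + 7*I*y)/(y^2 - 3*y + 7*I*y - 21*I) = y/(y - 3)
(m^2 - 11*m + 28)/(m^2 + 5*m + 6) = (m^2 - 11*m + 28)/(m^2 + 5*m + 6)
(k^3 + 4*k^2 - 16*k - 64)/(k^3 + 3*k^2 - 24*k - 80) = (k - 4)/(k - 5)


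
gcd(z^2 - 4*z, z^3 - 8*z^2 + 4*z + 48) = z - 4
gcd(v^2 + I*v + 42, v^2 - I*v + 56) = v + 7*I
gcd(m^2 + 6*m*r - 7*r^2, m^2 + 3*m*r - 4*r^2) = -m + r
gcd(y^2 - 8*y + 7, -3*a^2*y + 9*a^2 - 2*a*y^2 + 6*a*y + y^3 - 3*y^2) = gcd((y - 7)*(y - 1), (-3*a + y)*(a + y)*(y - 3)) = 1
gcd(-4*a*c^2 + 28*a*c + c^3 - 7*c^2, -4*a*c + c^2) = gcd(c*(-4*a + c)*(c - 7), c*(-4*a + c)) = 4*a*c - c^2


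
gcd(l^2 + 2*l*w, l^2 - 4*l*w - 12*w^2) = l + 2*w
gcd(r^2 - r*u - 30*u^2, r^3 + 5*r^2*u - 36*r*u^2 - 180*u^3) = r^2 - r*u - 30*u^2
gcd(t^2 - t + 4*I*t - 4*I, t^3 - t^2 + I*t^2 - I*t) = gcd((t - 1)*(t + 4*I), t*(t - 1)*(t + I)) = t - 1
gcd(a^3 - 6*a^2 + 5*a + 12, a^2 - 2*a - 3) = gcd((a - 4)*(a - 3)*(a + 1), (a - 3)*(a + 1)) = a^2 - 2*a - 3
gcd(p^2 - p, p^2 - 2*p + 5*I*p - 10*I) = 1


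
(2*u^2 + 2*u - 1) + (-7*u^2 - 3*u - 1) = -5*u^2 - u - 2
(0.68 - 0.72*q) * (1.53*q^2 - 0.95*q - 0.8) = -1.1016*q^3 + 1.7244*q^2 - 0.0700000000000001*q - 0.544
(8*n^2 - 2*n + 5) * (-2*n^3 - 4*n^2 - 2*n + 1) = -16*n^5 - 28*n^4 - 18*n^3 - 8*n^2 - 12*n + 5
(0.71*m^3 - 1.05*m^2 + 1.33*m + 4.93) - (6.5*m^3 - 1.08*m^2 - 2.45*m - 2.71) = -5.79*m^3 + 0.03*m^2 + 3.78*m + 7.64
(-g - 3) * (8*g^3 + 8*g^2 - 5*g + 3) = -8*g^4 - 32*g^3 - 19*g^2 + 12*g - 9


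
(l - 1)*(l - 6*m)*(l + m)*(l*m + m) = l^4*m - 5*l^3*m^2 - 6*l^2*m^3 - l^2*m + 5*l*m^2 + 6*m^3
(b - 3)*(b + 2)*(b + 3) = b^3 + 2*b^2 - 9*b - 18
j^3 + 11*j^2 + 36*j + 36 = (j + 2)*(j + 3)*(j + 6)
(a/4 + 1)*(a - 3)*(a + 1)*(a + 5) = a^4/4 + 7*a^3/4 - a^2/4 - 67*a/4 - 15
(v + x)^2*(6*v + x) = 6*v^3 + 13*v^2*x + 8*v*x^2 + x^3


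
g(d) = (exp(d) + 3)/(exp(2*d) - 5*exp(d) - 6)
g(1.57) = -1.13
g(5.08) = 0.01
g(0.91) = -0.45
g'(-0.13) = 0.03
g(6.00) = 0.00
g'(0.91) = -0.20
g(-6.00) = -0.50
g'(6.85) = -0.00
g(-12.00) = -0.50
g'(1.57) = -4.30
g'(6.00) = -0.00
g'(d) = (exp(d) + 3)*(-2*exp(2*d) + 5*exp(d))/(exp(2*d) - 5*exp(d) - 6)^2 + exp(d)/(exp(2*d) - 5*exp(d) - 6) = (-(exp(d) + 3)*(2*exp(d) - 5) + exp(2*d) - 5*exp(d) - 6)*exp(d)/(-exp(2*d) + 5*exp(d) + 6)^2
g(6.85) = 0.00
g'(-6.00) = 0.00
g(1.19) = -0.54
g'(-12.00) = 0.00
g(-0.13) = -0.40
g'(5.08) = -0.01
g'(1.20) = -0.54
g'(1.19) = -0.52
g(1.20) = -0.55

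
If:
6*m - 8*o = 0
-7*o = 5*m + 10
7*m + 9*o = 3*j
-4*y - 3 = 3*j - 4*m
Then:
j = -550/123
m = -40/41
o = -30/41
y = 267/164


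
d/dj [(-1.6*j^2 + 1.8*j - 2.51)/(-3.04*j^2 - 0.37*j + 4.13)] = (6.064*j^2 - 28.4768*j + 6.5053)/(9.2416*j^4 + 2.2496*j^3 - 24.9735*j^2 - 3.0562*j + 17.0569)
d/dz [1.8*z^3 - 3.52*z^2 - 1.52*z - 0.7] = 5.4*z^2 - 7.04*z - 1.52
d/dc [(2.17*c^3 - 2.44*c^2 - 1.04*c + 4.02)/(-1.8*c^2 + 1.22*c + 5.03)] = (-3.906*c^4 + 5.2948*c^3 + 27.8965*c^2 - 10.0744*c - 10.1356)/(3.24*c^4 - 4.392*c^3 - 16.6196*c^2 + 12.2732*c + 25.3009)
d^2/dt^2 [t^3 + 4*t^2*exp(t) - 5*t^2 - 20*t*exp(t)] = 4*t^2*exp(t) - 4*t*exp(t) + 6*t - 32*exp(t) - 10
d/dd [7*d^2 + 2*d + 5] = 14*d + 2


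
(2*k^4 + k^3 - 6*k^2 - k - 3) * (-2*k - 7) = -4*k^5 - 16*k^4 + 5*k^3 + 44*k^2 + 13*k + 21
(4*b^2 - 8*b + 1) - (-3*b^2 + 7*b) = 7*b^2 - 15*b + 1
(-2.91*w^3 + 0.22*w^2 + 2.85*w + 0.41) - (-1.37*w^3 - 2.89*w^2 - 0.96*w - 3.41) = -1.54*w^3 + 3.11*w^2 + 3.81*w + 3.82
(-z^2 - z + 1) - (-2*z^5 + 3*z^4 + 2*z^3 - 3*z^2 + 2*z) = 2*z^5 - 3*z^4 - 2*z^3 + 2*z^2 - 3*z + 1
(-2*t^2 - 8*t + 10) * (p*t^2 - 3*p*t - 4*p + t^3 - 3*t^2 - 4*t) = -2*p*t^4 - 2*p*t^3 + 42*p*t^2 + 2*p*t - 40*p - 2*t^5 - 2*t^4 + 42*t^3 + 2*t^2 - 40*t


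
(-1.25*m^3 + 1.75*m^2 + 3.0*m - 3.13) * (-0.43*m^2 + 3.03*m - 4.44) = 0.5375*m^5 - 4.54*m^4 + 9.5625*m^3 + 2.6659*m^2 - 22.8039*m + 13.8972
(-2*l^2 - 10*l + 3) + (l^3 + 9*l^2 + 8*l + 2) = l^3 + 7*l^2 - 2*l + 5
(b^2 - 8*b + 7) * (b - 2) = b^3 - 10*b^2 + 23*b - 14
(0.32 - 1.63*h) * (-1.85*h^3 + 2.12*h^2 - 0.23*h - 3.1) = 3.0155*h^4 - 4.0476*h^3 + 1.0533*h^2 + 4.9794*h - 0.992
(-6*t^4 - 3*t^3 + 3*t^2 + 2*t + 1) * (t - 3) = -6*t^5 + 15*t^4 + 12*t^3 - 7*t^2 - 5*t - 3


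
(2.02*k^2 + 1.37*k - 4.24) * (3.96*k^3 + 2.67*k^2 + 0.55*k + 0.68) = 7.9992*k^5 + 10.8186*k^4 - 12.0215*k^3 - 9.1937*k^2 - 1.4004*k - 2.8832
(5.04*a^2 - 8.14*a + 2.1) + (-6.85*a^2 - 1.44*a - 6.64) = -1.81*a^2 - 9.58*a - 4.54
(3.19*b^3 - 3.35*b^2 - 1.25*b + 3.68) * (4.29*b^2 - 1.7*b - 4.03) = 13.6851*b^5 - 19.7945*b^4 - 12.5232*b^3 + 31.4127*b^2 - 1.2185*b - 14.8304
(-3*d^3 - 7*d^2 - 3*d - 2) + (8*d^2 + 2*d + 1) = -3*d^3 + d^2 - d - 1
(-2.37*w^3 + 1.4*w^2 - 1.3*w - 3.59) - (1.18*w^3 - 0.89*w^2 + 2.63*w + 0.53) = -3.55*w^3 + 2.29*w^2 - 3.93*w - 4.12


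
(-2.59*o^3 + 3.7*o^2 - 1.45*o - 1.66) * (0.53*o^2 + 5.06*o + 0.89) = -1.3727*o^5 - 11.1444*o^4 + 15.6484*o^3 - 4.9238*o^2 - 9.6901*o - 1.4774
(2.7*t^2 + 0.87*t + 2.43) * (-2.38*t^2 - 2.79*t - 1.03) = -6.426*t^4 - 9.6036*t^3 - 10.9917*t^2 - 7.6758*t - 2.5029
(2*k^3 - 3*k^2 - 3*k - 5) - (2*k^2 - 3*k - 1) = 2*k^3 - 5*k^2 - 4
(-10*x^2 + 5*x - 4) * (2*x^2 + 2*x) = -20*x^4 - 10*x^3 + 2*x^2 - 8*x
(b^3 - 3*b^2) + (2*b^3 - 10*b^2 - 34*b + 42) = 3*b^3 - 13*b^2 - 34*b + 42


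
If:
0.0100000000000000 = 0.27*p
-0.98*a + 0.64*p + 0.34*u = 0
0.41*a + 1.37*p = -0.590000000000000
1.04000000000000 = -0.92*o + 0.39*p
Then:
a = -1.56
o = -1.11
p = 0.04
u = -4.57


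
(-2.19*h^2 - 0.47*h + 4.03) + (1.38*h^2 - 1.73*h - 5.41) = -0.81*h^2 - 2.2*h - 1.38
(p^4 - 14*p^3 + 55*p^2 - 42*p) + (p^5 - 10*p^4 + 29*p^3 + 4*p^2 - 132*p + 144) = p^5 - 9*p^4 + 15*p^3 + 59*p^2 - 174*p + 144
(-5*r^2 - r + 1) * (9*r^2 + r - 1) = -45*r^4 - 14*r^3 + 13*r^2 + 2*r - 1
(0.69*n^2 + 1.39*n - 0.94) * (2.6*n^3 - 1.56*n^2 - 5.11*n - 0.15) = 1.794*n^5 + 2.5376*n^4 - 8.1383*n^3 - 5.74*n^2 + 4.5949*n + 0.141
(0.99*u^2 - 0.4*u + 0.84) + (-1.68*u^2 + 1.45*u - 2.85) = -0.69*u^2 + 1.05*u - 2.01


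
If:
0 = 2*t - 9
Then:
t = 9/2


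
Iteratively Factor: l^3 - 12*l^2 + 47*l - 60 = (l - 4)*(l^2 - 8*l + 15) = (l - 4)*(l - 3)*(l - 5)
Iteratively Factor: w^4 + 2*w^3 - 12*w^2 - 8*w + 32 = (w - 2)*(w^3 + 4*w^2 - 4*w - 16) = (w - 2)^2*(w^2 + 6*w + 8) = (w - 2)^2*(w + 4)*(w + 2)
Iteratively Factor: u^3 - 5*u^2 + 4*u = (u - 4)*(u^2 - u) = (u - 4)*(u - 1)*(u)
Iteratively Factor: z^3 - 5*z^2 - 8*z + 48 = (z - 4)*(z^2 - z - 12) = (z - 4)^2*(z + 3)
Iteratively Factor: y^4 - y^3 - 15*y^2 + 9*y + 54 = (y - 3)*(y^3 + 2*y^2 - 9*y - 18) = (y - 3)^2*(y^2 + 5*y + 6) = (y - 3)^2*(y + 3)*(y + 2)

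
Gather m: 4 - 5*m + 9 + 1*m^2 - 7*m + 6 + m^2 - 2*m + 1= 2*m^2 - 14*m + 20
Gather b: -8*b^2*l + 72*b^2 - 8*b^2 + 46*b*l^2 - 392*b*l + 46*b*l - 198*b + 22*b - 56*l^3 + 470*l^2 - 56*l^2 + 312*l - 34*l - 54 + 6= b^2*(64 - 8*l) + b*(46*l^2 - 346*l - 176) - 56*l^3 + 414*l^2 + 278*l - 48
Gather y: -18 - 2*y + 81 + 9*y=7*y + 63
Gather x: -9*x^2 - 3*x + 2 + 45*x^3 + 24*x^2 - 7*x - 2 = 45*x^3 + 15*x^2 - 10*x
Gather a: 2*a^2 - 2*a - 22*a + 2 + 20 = 2*a^2 - 24*a + 22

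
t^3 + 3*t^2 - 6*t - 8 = (t - 2)*(t + 1)*(t + 4)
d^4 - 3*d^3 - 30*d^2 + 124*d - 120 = (d - 5)*(d - 2)^2*(d + 6)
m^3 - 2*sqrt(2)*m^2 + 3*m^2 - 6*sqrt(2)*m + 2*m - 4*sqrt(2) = (m + 1)*(m + 2)*(m - 2*sqrt(2))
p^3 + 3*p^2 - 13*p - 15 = (p - 3)*(p + 1)*(p + 5)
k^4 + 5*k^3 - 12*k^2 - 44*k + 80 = (k - 2)^2*(k + 4)*(k + 5)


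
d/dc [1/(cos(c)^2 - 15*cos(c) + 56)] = (2*cos(c) - 15)*sin(c)/(cos(c)^2 - 15*cos(c) + 56)^2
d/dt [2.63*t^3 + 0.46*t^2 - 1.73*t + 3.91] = 7.89*t^2 + 0.92*t - 1.73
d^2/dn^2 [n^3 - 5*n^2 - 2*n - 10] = 6*n - 10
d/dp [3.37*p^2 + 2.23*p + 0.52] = 6.74*p + 2.23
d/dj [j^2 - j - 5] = 2*j - 1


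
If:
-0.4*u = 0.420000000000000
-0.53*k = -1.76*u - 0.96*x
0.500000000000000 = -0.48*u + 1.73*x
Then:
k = -3.49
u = -1.05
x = -0.00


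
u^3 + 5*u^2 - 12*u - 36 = (u - 3)*(u + 2)*(u + 6)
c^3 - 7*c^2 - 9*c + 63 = (c - 7)*(c - 3)*(c + 3)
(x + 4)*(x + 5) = x^2 + 9*x + 20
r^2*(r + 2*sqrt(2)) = r^3 + 2*sqrt(2)*r^2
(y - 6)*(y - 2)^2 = y^3 - 10*y^2 + 28*y - 24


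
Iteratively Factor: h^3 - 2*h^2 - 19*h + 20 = (h + 4)*(h^2 - 6*h + 5) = (h - 1)*(h + 4)*(h - 5)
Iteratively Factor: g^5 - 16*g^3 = (g)*(g^4 - 16*g^2) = g^2*(g^3 - 16*g) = g^2*(g + 4)*(g^2 - 4*g) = g^3*(g + 4)*(g - 4)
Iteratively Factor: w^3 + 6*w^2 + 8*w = (w + 2)*(w^2 + 4*w) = (w + 2)*(w + 4)*(w)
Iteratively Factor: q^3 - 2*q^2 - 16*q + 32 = (q - 2)*(q^2 - 16) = (q - 4)*(q - 2)*(q + 4)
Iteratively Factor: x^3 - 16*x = (x + 4)*(x^2 - 4*x) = (x - 4)*(x + 4)*(x)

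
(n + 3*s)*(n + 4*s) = n^2 + 7*n*s + 12*s^2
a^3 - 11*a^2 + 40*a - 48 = (a - 4)^2*(a - 3)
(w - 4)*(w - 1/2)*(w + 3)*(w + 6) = w^4 + 9*w^3/2 - 41*w^2/2 - 63*w + 36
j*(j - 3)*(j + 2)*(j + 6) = j^4 + 5*j^3 - 12*j^2 - 36*j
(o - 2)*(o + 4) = o^2 + 2*o - 8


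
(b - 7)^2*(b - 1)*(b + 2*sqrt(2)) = b^4 - 15*b^3 + 2*sqrt(2)*b^3 - 30*sqrt(2)*b^2 + 63*b^2 - 49*b + 126*sqrt(2)*b - 98*sqrt(2)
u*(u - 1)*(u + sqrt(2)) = u^3 - u^2 + sqrt(2)*u^2 - sqrt(2)*u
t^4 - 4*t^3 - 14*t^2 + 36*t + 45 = (t - 5)*(t - 3)*(t + 1)*(t + 3)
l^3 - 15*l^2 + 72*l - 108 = (l - 6)^2*(l - 3)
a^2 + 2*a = a*(a + 2)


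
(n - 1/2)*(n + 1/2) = n^2 - 1/4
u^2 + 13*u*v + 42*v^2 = (u + 6*v)*(u + 7*v)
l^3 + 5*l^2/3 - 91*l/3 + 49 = (l - 3)*(l - 7/3)*(l + 7)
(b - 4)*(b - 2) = b^2 - 6*b + 8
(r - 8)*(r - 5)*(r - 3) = r^3 - 16*r^2 + 79*r - 120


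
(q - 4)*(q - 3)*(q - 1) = q^3 - 8*q^2 + 19*q - 12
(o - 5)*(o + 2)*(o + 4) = o^3 + o^2 - 22*o - 40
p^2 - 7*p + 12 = (p - 4)*(p - 3)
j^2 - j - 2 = (j - 2)*(j + 1)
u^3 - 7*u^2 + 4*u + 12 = (u - 6)*(u - 2)*(u + 1)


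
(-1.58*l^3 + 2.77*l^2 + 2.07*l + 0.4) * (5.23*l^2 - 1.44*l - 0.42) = -8.2634*l^5 + 16.7623*l^4 + 7.5009*l^3 - 2.0522*l^2 - 1.4454*l - 0.168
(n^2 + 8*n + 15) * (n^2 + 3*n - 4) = n^4 + 11*n^3 + 35*n^2 + 13*n - 60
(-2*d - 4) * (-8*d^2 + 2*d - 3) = 16*d^3 + 28*d^2 - 2*d + 12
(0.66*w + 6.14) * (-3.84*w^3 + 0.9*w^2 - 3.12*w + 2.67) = -2.5344*w^4 - 22.9836*w^3 + 3.4668*w^2 - 17.3946*w + 16.3938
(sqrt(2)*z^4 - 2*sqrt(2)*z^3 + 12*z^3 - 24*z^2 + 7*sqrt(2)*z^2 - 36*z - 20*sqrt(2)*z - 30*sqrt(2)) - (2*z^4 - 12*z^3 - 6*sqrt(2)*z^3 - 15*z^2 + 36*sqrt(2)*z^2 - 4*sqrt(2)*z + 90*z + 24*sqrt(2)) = -2*z^4 + sqrt(2)*z^4 + 4*sqrt(2)*z^3 + 24*z^3 - 29*sqrt(2)*z^2 - 9*z^2 - 126*z - 16*sqrt(2)*z - 54*sqrt(2)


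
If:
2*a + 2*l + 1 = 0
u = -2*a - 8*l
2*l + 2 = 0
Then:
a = 1/2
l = -1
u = 7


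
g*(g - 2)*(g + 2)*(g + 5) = g^4 + 5*g^3 - 4*g^2 - 20*g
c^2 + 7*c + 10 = (c + 2)*(c + 5)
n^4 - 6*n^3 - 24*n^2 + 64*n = n*(n - 8)*(n - 2)*(n + 4)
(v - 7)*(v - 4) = v^2 - 11*v + 28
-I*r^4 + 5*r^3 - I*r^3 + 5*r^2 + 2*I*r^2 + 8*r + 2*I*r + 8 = (r - I)*(r + 2*I)*(r + 4*I)*(-I*r - I)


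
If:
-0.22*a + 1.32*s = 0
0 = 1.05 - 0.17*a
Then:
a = 6.18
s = 1.03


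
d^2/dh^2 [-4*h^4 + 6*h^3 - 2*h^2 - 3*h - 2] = -48*h^2 + 36*h - 4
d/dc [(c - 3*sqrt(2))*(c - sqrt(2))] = 2*c - 4*sqrt(2)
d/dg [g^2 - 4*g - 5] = 2*g - 4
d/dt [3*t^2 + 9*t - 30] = 6*t + 9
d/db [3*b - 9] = 3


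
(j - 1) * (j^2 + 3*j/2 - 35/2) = j^3 + j^2/2 - 19*j + 35/2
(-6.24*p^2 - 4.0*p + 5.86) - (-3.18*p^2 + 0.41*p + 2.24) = -3.06*p^2 - 4.41*p + 3.62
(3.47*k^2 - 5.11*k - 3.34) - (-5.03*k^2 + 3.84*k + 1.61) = 8.5*k^2 - 8.95*k - 4.95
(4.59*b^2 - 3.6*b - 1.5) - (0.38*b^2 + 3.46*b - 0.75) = 4.21*b^2 - 7.06*b - 0.75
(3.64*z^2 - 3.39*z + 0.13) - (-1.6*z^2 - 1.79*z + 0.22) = 5.24*z^2 - 1.6*z - 0.09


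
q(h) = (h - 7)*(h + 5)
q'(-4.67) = -11.34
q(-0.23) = -34.49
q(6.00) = -11.00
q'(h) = 2*h - 2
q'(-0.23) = -2.46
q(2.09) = -34.81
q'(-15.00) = -32.00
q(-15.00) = 220.00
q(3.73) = -28.55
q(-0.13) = -34.72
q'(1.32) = 0.64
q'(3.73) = 5.46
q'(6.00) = 10.00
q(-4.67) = -3.85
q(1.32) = -35.90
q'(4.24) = 6.48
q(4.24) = -25.50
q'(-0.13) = -2.26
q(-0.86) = -32.54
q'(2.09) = 2.18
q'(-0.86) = -3.72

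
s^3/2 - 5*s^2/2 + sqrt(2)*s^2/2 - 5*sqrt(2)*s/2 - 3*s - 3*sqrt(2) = (s/2 + sqrt(2)/2)*(s - 6)*(s + 1)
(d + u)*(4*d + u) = 4*d^2 + 5*d*u + u^2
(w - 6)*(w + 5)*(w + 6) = w^3 + 5*w^2 - 36*w - 180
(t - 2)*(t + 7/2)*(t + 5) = t^3 + 13*t^2/2 + t/2 - 35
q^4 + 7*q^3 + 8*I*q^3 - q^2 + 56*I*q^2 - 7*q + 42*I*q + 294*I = (q + 7)*(q - 2*I)*(q + 3*I)*(q + 7*I)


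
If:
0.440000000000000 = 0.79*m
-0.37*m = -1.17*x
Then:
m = 0.56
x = 0.18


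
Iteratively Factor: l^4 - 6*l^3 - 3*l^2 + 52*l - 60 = (l - 5)*(l^3 - l^2 - 8*l + 12) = (l - 5)*(l - 2)*(l^2 + l - 6) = (l - 5)*(l - 2)*(l + 3)*(l - 2)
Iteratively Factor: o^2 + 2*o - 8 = (o - 2)*(o + 4)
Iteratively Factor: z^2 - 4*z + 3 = (z - 3)*(z - 1)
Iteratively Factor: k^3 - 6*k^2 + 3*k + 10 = (k + 1)*(k^2 - 7*k + 10) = (k - 2)*(k + 1)*(k - 5)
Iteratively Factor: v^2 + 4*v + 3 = (v + 1)*(v + 3)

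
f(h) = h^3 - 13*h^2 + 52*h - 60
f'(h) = 3*h^2 - 26*h + 52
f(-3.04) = -366.32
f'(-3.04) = 158.76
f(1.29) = -12.41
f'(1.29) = 23.45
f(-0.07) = -63.70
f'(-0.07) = 53.83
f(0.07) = -56.42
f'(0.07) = 50.19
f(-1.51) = -171.60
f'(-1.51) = 98.10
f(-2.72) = -317.74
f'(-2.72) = 144.92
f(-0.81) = -111.18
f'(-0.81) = 75.03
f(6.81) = 7.05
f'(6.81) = 14.07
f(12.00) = 420.00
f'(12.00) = 172.00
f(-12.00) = -4284.00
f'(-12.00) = 796.00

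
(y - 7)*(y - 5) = y^2 - 12*y + 35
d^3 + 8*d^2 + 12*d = d*(d + 2)*(d + 6)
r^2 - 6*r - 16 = (r - 8)*(r + 2)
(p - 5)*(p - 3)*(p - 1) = p^3 - 9*p^2 + 23*p - 15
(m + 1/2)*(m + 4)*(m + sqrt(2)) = m^3 + sqrt(2)*m^2 + 9*m^2/2 + 2*m + 9*sqrt(2)*m/2 + 2*sqrt(2)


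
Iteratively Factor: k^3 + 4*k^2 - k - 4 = (k - 1)*(k^2 + 5*k + 4) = (k - 1)*(k + 4)*(k + 1)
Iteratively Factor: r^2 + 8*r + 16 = (r + 4)*(r + 4)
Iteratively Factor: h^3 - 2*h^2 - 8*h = (h - 4)*(h^2 + 2*h) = h*(h - 4)*(h + 2)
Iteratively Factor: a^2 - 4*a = (a)*(a - 4)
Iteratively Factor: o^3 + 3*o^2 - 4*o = (o + 4)*(o^2 - o) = (o - 1)*(o + 4)*(o)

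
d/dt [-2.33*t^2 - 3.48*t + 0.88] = -4.66*t - 3.48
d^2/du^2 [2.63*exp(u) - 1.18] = 2.63*exp(u)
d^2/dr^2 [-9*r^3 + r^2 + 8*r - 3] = 2 - 54*r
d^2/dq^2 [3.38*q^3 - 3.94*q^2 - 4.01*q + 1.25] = 20.28*q - 7.88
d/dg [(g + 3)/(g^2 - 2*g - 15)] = -1/(g^2 - 10*g + 25)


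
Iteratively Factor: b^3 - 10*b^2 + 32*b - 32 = (b - 2)*(b^2 - 8*b + 16) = (b - 4)*(b - 2)*(b - 4)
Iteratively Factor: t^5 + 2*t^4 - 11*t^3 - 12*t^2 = (t - 3)*(t^4 + 5*t^3 + 4*t^2) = t*(t - 3)*(t^3 + 5*t^2 + 4*t) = t^2*(t - 3)*(t^2 + 5*t + 4) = t^2*(t - 3)*(t + 1)*(t + 4)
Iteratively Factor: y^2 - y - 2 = (y + 1)*(y - 2)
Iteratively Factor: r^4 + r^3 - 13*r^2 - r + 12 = (r + 1)*(r^3 - 13*r + 12) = (r - 1)*(r + 1)*(r^2 + r - 12) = (r - 1)*(r + 1)*(r + 4)*(r - 3)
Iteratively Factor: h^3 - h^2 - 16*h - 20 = (h + 2)*(h^2 - 3*h - 10) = (h + 2)^2*(h - 5)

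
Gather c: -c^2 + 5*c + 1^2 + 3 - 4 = -c^2 + 5*c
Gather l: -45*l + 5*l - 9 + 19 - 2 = 8 - 40*l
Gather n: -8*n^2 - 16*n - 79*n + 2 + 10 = -8*n^2 - 95*n + 12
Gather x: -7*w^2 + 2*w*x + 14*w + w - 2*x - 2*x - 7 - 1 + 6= -7*w^2 + 15*w + x*(2*w - 4) - 2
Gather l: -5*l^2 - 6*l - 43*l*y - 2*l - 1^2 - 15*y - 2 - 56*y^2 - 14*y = -5*l^2 + l*(-43*y - 8) - 56*y^2 - 29*y - 3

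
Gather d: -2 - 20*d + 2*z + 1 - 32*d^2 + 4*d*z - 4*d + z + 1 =-32*d^2 + d*(4*z - 24) + 3*z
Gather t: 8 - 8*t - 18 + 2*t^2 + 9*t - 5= 2*t^2 + t - 15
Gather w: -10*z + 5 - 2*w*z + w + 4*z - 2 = w*(1 - 2*z) - 6*z + 3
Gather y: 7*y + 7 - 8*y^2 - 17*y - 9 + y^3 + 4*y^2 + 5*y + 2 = y^3 - 4*y^2 - 5*y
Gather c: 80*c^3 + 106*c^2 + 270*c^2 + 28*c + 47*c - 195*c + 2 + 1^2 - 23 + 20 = 80*c^3 + 376*c^2 - 120*c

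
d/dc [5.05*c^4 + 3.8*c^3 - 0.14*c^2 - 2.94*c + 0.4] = 20.2*c^3 + 11.4*c^2 - 0.28*c - 2.94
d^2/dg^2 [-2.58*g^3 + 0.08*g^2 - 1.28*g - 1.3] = 0.16 - 15.48*g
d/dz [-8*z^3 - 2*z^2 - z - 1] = -24*z^2 - 4*z - 1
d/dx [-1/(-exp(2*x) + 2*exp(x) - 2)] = 2*(1 - exp(x))*exp(x)/(exp(2*x) - 2*exp(x) + 2)^2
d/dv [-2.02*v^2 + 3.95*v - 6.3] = 3.95 - 4.04*v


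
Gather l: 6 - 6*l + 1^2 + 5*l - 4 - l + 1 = 4 - 2*l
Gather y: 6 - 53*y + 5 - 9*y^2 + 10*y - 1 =-9*y^2 - 43*y + 10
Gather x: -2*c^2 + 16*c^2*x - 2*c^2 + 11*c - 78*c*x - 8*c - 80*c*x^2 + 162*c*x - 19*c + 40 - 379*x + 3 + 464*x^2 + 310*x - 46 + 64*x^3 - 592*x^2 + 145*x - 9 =-4*c^2 - 16*c + 64*x^3 + x^2*(-80*c - 128) + x*(16*c^2 + 84*c + 76) - 12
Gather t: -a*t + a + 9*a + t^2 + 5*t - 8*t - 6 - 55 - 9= 10*a + t^2 + t*(-a - 3) - 70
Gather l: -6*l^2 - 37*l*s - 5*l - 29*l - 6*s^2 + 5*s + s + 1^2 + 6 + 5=-6*l^2 + l*(-37*s - 34) - 6*s^2 + 6*s + 12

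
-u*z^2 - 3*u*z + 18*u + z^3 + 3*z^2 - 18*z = (-u + z)*(z - 3)*(z + 6)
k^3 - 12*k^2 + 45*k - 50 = (k - 5)^2*(k - 2)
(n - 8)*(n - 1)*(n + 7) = n^3 - 2*n^2 - 55*n + 56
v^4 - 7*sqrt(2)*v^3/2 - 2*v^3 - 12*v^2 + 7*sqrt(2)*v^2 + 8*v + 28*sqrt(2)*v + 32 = (v - 4)*(v - 4*sqrt(2))*(sqrt(2)*v/2 + sqrt(2))*(sqrt(2)*v + 1)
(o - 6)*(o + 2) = o^2 - 4*o - 12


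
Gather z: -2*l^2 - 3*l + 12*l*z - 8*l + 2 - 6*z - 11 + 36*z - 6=-2*l^2 - 11*l + z*(12*l + 30) - 15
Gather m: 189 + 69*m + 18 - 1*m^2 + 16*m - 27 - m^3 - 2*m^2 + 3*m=-m^3 - 3*m^2 + 88*m + 180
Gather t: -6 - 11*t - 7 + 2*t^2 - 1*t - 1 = 2*t^2 - 12*t - 14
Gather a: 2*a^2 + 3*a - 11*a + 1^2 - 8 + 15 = 2*a^2 - 8*a + 8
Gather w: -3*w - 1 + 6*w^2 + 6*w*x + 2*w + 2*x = 6*w^2 + w*(6*x - 1) + 2*x - 1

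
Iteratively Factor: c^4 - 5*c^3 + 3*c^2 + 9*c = (c + 1)*(c^3 - 6*c^2 + 9*c) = (c - 3)*(c + 1)*(c^2 - 3*c) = c*(c - 3)*(c + 1)*(c - 3)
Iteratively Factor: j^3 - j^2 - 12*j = (j + 3)*(j^2 - 4*j) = j*(j + 3)*(j - 4)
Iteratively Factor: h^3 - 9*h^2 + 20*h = (h - 4)*(h^2 - 5*h) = (h - 5)*(h - 4)*(h)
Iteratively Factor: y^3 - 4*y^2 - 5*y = (y - 5)*(y^2 + y) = (y - 5)*(y + 1)*(y)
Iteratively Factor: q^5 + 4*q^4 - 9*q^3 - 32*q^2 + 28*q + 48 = (q - 2)*(q^4 + 6*q^3 + 3*q^2 - 26*q - 24) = (q - 2)*(q + 1)*(q^3 + 5*q^2 - 2*q - 24) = (q - 2)*(q + 1)*(q + 3)*(q^2 + 2*q - 8) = (q - 2)^2*(q + 1)*(q + 3)*(q + 4)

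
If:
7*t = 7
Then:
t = 1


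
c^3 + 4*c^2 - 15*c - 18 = (c - 3)*(c + 1)*(c + 6)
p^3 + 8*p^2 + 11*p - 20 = (p - 1)*(p + 4)*(p + 5)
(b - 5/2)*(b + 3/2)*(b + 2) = b^3 + b^2 - 23*b/4 - 15/2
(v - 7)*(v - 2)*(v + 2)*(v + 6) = v^4 - v^3 - 46*v^2 + 4*v + 168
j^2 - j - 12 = (j - 4)*(j + 3)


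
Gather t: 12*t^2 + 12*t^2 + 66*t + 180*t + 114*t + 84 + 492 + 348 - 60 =24*t^2 + 360*t + 864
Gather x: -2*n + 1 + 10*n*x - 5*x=-2*n + x*(10*n - 5) + 1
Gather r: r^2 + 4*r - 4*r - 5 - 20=r^2 - 25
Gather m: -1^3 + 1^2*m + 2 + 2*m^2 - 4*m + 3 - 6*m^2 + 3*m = 4 - 4*m^2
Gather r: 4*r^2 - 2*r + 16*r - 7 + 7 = 4*r^2 + 14*r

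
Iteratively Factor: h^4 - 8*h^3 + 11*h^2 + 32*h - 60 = (h - 5)*(h^3 - 3*h^2 - 4*h + 12) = (h - 5)*(h - 3)*(h^2 - 4) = (h - 5)*(h - 3)*(h + 2)*(h - 2)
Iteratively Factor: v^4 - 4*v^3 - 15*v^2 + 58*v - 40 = (v + 4)*(v^3 - 8*v^2 + 17*v - 10) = (v - 2)*(v + 4)*(v^2 - 6*v + 5) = (v - 2)*(v - 1)*(v + 4)*(v - 5)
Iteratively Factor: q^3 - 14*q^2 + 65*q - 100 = (q - 5)*(q^2 - 9*q + 20) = (q - 5)^2*(q - 4)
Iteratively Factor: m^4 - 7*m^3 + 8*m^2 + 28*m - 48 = (m - 4)*(m^3 - 3*m^2 - 4*m + 12) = (m - 4)*(m + 2)*(m^2 - 5*m + 6) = (m - 4)*(m - 3)*(m + 2)*(m - 2)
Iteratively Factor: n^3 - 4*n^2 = (n - 4)*(n^2) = n*(n - 4)*(n)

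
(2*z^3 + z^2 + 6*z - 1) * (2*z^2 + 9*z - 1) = 4*z^5 + 20*z^4 + 19*z^3 + 51*z^2 - 15*z + 1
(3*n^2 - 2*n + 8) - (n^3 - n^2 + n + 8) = -n^3 + 4*n^2 - 3*n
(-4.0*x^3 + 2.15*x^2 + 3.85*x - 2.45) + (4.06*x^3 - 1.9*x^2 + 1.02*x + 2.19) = 0.0599999999999996*x^3 + 0.25*x^2 + 4.87*x - 0.26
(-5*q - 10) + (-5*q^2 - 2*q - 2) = -5*q^2 - 7*q - 12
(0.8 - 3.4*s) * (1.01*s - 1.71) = -3.434*s^2 + 6.622*s - 1.368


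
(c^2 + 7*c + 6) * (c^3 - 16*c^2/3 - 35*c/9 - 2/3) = c^5 + 5*c^4/3 - 317*c^3/9 - 539*c^2/9 - 28*c - 4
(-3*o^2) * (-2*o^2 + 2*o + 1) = 6*o^4 - 6*o^3 - 3*o^2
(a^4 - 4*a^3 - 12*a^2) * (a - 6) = a^5 - 10*a^4 + 12*a^3 + 72*a^2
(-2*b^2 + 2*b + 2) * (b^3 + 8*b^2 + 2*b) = -2*b^5 - 14*b^4 + 14*b^3 + 20*b^2 + 4*b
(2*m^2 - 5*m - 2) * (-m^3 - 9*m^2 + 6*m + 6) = -2*m^5 - 13*m^4 + 59*m^3 - 42*m - 12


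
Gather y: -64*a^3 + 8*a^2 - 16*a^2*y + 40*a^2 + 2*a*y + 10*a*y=-64*a^3 + 48*a^2 + y*(-16*a^2 + 12*a)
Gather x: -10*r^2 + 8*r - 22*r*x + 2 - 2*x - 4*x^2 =-10*r^2 + 8*r - 4*x^2 + x*(-22*r - 2) + 2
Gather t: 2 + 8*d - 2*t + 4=8*d - 2*t + 6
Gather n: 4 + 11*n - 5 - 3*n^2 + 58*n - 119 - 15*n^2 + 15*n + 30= -18*n^2 + 84*n - 90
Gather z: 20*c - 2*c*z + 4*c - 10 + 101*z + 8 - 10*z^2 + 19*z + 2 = 24*c - 10*z^2 + z*(120 - 2*c)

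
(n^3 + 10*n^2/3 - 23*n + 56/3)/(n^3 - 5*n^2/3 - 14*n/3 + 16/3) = (n + 7)/(n + 2)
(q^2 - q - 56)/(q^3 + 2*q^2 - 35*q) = (q - 8)/(q*(q - 5))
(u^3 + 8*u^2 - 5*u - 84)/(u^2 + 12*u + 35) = (u^2 + u - 12)/(u + 5)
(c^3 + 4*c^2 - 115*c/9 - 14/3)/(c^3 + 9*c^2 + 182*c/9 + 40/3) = (9*c^2 - 18*c - 7)/(9*c^2 + 27*c + 20)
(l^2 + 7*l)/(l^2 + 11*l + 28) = l/(l + 4)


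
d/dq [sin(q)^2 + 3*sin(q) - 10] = (2*sin(q) + 3)*cos(q)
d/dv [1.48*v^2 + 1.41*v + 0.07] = 2.96*v + 1.41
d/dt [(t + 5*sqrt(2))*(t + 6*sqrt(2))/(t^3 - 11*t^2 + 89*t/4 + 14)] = 4*(-(t + 5*sqrt(2))*(t + 6*sqrt(2))*(12*t^2 - 88*t + 89) + (2*t + 11*sqrt(2))*(4*t^3 - 44*t^2 + 89*t + 56))/(4*t^3 - 44*t^2 + 89*t + 56)^2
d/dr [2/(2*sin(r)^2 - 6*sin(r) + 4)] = (3 - 2*sin(r))*cos(r)/(sin(r)^2 - 3*sin(r) + 2)^2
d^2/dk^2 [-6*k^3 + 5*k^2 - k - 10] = 10 - 36*k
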